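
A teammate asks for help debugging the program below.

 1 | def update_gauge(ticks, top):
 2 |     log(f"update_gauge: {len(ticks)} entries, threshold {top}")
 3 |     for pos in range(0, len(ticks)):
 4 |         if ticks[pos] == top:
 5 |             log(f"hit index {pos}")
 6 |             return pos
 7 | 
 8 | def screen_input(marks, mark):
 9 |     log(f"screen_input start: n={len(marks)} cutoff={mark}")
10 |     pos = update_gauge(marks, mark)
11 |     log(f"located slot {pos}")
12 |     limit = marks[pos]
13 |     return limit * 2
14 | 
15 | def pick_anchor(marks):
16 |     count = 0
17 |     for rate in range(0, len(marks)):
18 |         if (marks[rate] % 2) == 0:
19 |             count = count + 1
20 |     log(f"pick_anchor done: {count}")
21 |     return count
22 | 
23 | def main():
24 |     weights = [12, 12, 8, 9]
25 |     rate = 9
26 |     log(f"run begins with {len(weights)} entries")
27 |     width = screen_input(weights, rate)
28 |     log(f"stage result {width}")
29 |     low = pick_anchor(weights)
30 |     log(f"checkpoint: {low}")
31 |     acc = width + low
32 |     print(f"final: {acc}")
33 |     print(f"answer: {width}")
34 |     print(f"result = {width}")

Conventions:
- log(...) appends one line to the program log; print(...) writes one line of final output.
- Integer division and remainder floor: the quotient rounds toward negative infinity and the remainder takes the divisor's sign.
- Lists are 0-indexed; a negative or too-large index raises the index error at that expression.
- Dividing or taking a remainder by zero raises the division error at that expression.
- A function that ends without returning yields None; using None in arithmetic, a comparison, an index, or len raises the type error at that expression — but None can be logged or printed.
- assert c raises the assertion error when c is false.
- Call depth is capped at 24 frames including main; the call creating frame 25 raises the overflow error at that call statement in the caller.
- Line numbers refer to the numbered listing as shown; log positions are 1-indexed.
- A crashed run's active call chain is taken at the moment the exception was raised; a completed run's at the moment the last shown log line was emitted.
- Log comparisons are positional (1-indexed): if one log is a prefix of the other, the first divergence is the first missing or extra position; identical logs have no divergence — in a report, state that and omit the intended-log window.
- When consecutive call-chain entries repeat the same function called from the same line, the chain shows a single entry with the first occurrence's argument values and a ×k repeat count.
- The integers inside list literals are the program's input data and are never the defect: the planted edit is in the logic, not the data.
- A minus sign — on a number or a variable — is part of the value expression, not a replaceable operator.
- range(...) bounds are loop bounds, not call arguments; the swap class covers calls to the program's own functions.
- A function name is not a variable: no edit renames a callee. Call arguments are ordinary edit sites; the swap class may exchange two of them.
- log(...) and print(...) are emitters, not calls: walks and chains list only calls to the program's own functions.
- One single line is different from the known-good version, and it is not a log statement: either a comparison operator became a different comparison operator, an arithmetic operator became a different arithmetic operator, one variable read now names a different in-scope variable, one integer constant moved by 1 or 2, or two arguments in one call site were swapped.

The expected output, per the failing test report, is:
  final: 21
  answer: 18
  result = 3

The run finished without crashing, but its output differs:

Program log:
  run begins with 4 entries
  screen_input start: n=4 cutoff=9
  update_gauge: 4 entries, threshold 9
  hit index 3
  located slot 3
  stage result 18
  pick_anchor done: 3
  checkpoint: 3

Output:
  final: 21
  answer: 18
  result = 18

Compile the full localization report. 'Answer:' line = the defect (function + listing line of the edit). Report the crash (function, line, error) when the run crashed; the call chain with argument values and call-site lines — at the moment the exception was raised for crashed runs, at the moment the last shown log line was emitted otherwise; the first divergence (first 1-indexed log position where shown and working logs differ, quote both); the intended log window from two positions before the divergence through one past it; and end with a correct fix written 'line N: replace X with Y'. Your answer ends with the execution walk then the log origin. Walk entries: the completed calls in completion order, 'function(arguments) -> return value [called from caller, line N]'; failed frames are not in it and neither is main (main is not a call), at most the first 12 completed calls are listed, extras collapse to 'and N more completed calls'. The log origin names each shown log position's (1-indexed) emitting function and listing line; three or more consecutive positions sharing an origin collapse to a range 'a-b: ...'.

Answer: the defect is in main at line 34.
Key observation: No log line changed; the fault shows up purely in the output.
Call chain: main.
First divergence: none; the two logs match at every position.
Execution walk:
  update_gauge([12, 12, 8, 9], 9) -> 3  [called from screen_input, line 10]
  screen_input([12, 12, 8, 9], 9) -> 18  [called from main, line 27]
  pick_anchor([12, 12, 8, 9]) -> 3  [called from main, line 29]
Log line origins:
  1: logged in main at line 26
  2: logged in screen_input at line 9
  3: logged in update_gauge at line 2
  4: logged in update_gauge at line 5
  5: logged in screen_input at line 11
  6: logged in main at line 28
  7: logged in pick_anchor at line 20
  8: logged in main at line 30
A correct fix: line 34: replace `width` with `low`.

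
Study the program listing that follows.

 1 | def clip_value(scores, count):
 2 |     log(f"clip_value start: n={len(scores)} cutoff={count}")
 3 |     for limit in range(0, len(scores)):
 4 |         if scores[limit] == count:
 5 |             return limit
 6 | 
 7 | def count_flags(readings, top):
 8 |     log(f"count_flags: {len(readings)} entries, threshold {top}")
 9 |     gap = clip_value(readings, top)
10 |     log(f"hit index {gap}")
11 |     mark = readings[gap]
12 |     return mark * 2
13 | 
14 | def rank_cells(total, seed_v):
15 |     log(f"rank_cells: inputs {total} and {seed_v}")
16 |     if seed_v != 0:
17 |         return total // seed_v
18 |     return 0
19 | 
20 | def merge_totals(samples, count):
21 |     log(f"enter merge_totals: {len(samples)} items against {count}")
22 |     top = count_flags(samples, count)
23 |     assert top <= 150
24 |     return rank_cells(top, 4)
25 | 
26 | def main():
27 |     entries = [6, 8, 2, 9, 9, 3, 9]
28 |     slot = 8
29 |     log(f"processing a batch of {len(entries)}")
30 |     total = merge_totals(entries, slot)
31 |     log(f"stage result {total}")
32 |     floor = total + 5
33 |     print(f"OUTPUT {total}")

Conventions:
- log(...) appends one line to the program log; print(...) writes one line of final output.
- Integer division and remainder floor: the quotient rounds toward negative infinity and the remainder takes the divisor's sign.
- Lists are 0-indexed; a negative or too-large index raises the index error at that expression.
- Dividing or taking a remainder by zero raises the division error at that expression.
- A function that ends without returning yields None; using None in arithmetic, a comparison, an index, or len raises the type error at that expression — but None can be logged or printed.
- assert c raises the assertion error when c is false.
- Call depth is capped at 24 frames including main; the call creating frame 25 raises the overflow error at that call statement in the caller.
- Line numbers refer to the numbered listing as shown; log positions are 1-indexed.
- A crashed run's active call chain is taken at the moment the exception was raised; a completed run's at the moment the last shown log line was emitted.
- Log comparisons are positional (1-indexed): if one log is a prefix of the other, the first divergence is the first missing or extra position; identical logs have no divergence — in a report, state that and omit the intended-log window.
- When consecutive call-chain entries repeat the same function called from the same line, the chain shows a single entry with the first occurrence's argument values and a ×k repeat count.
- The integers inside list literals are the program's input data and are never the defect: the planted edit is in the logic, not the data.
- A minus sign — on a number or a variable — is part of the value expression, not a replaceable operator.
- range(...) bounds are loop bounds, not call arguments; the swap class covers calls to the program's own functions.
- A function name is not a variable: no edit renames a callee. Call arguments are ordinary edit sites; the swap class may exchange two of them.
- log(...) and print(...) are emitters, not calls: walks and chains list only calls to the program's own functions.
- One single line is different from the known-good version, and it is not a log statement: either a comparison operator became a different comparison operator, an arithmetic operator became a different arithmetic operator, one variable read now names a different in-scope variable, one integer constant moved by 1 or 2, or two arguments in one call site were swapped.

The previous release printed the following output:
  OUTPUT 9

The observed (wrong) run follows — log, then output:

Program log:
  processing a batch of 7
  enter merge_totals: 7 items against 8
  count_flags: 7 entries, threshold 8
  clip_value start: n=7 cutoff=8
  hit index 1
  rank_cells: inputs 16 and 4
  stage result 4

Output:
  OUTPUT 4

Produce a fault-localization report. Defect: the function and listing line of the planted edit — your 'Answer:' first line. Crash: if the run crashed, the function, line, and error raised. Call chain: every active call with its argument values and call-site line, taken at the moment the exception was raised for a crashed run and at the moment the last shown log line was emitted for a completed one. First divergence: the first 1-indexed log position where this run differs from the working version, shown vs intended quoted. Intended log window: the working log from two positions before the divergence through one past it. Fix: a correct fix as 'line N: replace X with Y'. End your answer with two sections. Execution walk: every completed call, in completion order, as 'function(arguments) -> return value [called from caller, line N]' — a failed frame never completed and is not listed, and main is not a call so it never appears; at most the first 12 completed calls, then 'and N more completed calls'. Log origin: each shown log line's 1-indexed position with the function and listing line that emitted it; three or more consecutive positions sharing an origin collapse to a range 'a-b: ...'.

Answer: the defect is in main at line 33.
Core observation: Every logged value matches the working version; the printed result is what differs.
Call chain: main.
First divergence: none; the two logs match at every position.
Execution walk:
  clip_value([6, 8, 2, 9, 9, 3, 9], 8) -> 1  [called from count_flags, line 9]
  count_flags([6, 8, 2, 9, 9, 3, 9], 8) -> 16  [called from merge_totals, line 22]
  rank_cells(16, 4) -> 4  [called from merge_totals, line 24]
  merge_totals([6, 8, 2, 9, 9, 3, 9], 8) -> 4  [called from main, line 30]
Log line origins:
  1: logged in main at line 29
  2: logged in merge_totals at line 21
  3: logged in count_flags at line 8
  4: logged in clip_value at line 2
  5: logged in count_flags at line 10
  6: logged in rank_cells at line 15
  7: logged in main at line 31
A correct fix: line 33: replace `total` with `floor`.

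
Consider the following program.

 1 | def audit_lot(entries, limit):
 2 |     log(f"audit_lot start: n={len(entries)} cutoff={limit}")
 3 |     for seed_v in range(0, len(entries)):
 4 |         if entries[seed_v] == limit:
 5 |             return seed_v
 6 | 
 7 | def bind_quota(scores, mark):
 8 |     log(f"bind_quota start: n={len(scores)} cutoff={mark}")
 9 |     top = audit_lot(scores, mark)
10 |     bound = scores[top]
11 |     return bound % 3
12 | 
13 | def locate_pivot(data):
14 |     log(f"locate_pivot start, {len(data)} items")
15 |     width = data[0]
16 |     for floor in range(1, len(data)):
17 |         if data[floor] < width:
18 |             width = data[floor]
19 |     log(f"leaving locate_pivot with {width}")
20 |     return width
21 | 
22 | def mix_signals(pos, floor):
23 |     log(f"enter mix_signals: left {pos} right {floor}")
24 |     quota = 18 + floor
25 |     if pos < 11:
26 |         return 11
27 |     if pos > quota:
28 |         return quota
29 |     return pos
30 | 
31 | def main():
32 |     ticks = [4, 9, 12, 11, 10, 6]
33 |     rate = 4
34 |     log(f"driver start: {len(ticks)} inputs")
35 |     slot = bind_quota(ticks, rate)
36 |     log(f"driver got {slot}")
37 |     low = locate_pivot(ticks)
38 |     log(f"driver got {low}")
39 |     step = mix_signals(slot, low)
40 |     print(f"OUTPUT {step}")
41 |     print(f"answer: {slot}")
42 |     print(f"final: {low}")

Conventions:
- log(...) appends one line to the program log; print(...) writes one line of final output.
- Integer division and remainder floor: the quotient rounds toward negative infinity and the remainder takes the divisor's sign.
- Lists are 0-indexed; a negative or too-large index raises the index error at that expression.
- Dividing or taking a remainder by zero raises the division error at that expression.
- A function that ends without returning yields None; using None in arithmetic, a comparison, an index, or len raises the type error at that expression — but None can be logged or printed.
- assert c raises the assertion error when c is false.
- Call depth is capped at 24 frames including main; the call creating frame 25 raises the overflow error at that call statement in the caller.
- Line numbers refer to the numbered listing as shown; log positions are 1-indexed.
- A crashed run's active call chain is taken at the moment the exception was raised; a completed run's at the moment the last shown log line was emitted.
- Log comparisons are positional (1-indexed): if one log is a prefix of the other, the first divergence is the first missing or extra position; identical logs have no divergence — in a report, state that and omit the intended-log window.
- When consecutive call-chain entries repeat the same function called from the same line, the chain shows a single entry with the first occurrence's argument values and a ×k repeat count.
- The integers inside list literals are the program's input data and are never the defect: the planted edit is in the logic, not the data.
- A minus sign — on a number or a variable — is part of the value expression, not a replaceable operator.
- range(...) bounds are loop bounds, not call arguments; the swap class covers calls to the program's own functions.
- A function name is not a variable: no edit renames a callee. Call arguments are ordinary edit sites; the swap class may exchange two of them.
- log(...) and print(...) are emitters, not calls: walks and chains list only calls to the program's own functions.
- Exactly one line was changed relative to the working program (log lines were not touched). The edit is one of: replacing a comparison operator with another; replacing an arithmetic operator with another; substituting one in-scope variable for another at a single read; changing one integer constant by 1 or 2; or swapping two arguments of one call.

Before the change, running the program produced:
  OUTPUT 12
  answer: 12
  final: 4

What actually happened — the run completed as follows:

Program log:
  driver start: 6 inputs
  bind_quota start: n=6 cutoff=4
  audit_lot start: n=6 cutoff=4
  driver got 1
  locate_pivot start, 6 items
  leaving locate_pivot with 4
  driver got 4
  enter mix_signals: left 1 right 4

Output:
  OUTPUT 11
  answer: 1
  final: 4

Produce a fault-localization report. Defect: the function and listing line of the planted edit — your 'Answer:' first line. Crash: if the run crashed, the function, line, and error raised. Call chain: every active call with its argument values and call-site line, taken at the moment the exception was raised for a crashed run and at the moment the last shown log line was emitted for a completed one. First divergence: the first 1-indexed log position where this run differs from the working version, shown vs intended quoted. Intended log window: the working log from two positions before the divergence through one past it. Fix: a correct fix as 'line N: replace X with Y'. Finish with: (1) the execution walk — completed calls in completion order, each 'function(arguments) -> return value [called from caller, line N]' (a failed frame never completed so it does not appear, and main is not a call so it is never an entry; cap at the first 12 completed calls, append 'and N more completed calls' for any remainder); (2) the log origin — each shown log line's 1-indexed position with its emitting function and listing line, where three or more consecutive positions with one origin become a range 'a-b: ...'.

Answer: the defect is in bind_quota at line 11.
The tell: The log first diverges at position 4: the faulty run prints 'driver got 1' where the working version prints 'driver got 12'.
Call chain: main -> mix_signals(1, 4) (called at line 39).
First divergence: position 4 — shown 'driver got 1', intended 'driver got 12'.
Intended log window:
  2: bind_quota start: n=6 cutoff=4
  3: audit_lot start: n=6 cutoff=4
  4: driver got 12
  5: locate_pivot start, 6 items
Execution walk:
  audit_lot([4, 9, 12, 11, 10, 6], 4) -> 0  [called from bind_quota, line 9]
  bind_quota([4, 9, 12, 11, 10, 6], 4) -> 1  [called from main, line 35]
  locate_pivot([4, 9, 12, 11, 10, 6]) -> 4  [called from main, line 37]
  mix_signals(1, 4) -> 11  [called from main, line 39]
Log origin:
  1: emitted by main (line 34)
  2: emitted by bind_quota (line 8)
  3: emitted by audit_lot (line 2)
  4: emitted by main (line 36)
  5: emitted by locate_pivot (line 14)
  6: emitted by locate_pivot (line 19)
  7: emitted by main (line 38)
  8: emitted by mix_signals (line 23)
A correct fix: line 11: replace `%` with `*`.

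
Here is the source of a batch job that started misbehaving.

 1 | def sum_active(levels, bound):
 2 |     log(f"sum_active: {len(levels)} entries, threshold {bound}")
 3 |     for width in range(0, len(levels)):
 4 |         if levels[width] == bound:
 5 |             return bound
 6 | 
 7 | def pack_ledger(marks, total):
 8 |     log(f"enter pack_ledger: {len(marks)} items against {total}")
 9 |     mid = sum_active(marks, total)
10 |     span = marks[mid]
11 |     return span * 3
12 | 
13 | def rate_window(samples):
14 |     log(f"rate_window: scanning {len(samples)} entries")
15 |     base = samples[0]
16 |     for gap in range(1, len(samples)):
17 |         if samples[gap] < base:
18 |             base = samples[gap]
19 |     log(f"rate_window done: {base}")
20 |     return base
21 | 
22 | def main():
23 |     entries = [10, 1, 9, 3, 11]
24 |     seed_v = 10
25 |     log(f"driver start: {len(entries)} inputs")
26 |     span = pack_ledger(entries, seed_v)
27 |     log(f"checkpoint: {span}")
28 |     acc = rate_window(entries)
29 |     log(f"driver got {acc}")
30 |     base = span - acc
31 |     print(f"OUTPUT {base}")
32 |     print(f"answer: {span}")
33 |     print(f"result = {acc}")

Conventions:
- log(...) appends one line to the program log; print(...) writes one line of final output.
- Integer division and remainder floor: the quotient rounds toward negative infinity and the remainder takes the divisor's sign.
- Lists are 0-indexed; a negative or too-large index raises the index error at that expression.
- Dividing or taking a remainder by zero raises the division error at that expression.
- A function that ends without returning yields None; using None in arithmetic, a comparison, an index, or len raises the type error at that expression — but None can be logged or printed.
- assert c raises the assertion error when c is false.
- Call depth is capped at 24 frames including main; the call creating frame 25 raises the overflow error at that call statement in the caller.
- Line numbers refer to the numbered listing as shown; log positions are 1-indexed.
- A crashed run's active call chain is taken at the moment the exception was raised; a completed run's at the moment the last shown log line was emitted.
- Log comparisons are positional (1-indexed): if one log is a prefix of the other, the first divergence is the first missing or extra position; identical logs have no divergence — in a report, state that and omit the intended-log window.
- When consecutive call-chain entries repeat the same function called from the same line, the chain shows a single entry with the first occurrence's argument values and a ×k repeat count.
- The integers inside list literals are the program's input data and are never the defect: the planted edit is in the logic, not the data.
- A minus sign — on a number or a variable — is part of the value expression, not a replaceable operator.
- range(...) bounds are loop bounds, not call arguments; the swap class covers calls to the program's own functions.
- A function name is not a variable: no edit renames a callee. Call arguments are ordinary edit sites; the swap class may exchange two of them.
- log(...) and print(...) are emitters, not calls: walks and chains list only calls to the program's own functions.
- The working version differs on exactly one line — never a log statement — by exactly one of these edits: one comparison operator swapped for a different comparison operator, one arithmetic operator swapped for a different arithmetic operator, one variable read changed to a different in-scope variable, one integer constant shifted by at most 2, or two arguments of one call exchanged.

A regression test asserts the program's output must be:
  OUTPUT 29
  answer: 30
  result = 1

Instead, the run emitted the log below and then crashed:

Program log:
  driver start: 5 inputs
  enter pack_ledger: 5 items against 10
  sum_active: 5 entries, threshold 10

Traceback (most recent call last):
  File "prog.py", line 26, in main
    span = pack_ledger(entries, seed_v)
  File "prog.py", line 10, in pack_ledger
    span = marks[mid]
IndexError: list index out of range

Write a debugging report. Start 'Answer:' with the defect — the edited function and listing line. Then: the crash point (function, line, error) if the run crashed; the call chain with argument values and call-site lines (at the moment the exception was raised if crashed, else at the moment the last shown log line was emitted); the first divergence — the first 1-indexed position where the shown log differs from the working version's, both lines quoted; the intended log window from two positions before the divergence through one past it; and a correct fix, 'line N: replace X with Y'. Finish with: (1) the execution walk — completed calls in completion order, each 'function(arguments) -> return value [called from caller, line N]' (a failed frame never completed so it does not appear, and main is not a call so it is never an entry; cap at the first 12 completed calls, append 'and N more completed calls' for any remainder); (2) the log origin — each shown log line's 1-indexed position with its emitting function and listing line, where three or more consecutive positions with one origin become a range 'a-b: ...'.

Answer: the defect is in sum_active at line 5.
The tell: The log ends early — 3 lines, where the working version next logs 'checkpoint: 30'.
Crash: pack_ledger, line 10, IndexError.
Call chain: main -> pack_ledger([10, 1, 9, 3, 11], 10) (called at line 26).
First divergence: position 4 — the faulty run's log ends after 3 lines; the working version continues with 'checkpoint: 30'.
Intended log window:
  2: enter pack_ledger: 5 items against 10
  3: sum_active: 5 entries, threshold 10
  4: checkpoint: 30
  5: rate_window: scanning 5 entries
Execution walk:
  sum_active([10, 1, 9, 3, 11], 10) -> 10  [called from pack_ledger, line 9]
Log origins:
  1: emitted by main (line 25)
  2: emitted by pack_ledger (line 8)
  3: emitted by sum_active (line 2)
A correct fix: line 5: replace `bound` with `width`.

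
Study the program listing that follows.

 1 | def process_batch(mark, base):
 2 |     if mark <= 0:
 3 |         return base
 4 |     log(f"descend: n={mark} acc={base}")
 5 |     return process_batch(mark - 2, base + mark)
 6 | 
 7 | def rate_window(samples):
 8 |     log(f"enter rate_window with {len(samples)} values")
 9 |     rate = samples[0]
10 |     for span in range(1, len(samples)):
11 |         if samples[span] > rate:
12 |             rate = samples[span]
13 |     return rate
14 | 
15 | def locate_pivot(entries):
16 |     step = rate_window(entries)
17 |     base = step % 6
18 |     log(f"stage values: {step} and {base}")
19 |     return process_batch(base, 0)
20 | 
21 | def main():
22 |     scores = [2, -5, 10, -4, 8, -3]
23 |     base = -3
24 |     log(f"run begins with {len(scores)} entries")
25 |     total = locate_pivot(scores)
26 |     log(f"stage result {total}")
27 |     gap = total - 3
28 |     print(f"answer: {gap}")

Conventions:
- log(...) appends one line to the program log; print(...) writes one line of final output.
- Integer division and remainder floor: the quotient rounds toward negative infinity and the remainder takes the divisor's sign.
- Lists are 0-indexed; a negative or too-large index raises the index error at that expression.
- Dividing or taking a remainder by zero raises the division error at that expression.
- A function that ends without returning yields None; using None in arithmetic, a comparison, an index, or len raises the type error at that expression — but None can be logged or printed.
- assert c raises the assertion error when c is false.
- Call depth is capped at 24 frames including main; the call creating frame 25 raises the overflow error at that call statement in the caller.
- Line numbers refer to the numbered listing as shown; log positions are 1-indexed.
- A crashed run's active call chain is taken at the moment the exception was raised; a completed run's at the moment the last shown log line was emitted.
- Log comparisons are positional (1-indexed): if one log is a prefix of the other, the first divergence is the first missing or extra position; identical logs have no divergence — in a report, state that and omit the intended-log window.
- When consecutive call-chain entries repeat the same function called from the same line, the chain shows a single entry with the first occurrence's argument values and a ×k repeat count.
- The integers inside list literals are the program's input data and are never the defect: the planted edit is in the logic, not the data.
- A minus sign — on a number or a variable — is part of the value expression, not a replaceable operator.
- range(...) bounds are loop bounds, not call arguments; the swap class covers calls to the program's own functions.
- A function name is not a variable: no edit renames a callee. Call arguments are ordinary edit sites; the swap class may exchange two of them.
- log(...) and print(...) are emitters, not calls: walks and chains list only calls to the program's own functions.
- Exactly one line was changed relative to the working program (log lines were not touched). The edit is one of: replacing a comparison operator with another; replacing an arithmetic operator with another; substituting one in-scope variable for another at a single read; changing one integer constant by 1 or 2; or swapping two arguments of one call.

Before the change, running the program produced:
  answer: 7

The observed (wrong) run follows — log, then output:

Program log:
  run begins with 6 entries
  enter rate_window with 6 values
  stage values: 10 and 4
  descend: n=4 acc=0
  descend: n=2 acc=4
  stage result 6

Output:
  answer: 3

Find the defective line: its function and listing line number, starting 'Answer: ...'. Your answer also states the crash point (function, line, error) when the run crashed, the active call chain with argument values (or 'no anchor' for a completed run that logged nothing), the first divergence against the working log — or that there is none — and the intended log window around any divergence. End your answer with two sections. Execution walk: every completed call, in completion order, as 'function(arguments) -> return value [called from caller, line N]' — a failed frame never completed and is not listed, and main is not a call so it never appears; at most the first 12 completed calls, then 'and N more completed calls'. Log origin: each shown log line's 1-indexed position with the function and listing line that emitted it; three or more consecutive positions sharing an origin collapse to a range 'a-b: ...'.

Answer: the defect is in process_batch at line 5.
Key fact: Log line 5 is where behavior first shows: 'descend: n=2 acc=4' appears instead of 'descend: n=3 acc=4'.
Call chain: main.
First divergence: position 5 — shown 'descend: n=2 acc=4', intended 'descend: n=3 acc=4'.
Intended log window:
  3: stage values: 10 and 4
  4: descend: n=4 acc=0
  5: descend: n=3 acc=4
  6: descend: n=2 acc=7
Execution walk:
  rate_window([2, -5, 10, -4, 8, -3]) -> 10  [called from locate_pivot, line 16]
  process_batch(0, 6) -> 6  [called from process_batch, line 5]
  process_batch(2, 4) -> 6  [called from process_batch, line 5]
  process_batch(4, 0) -> 6  [called from locate_pivot, line 19]
  locate_pivot([2, -5, 10, -4, 8, -3]) -> 6  [called from main, line 25]
Log origins:
  1: logged in main at line 24
  2: logged in rate_window at line 8
  3: logged in locate_pivot at line 18
  4: logged in process_batch at line 4
  5: logged in process_batch at line 4
  6: logged in main at line 26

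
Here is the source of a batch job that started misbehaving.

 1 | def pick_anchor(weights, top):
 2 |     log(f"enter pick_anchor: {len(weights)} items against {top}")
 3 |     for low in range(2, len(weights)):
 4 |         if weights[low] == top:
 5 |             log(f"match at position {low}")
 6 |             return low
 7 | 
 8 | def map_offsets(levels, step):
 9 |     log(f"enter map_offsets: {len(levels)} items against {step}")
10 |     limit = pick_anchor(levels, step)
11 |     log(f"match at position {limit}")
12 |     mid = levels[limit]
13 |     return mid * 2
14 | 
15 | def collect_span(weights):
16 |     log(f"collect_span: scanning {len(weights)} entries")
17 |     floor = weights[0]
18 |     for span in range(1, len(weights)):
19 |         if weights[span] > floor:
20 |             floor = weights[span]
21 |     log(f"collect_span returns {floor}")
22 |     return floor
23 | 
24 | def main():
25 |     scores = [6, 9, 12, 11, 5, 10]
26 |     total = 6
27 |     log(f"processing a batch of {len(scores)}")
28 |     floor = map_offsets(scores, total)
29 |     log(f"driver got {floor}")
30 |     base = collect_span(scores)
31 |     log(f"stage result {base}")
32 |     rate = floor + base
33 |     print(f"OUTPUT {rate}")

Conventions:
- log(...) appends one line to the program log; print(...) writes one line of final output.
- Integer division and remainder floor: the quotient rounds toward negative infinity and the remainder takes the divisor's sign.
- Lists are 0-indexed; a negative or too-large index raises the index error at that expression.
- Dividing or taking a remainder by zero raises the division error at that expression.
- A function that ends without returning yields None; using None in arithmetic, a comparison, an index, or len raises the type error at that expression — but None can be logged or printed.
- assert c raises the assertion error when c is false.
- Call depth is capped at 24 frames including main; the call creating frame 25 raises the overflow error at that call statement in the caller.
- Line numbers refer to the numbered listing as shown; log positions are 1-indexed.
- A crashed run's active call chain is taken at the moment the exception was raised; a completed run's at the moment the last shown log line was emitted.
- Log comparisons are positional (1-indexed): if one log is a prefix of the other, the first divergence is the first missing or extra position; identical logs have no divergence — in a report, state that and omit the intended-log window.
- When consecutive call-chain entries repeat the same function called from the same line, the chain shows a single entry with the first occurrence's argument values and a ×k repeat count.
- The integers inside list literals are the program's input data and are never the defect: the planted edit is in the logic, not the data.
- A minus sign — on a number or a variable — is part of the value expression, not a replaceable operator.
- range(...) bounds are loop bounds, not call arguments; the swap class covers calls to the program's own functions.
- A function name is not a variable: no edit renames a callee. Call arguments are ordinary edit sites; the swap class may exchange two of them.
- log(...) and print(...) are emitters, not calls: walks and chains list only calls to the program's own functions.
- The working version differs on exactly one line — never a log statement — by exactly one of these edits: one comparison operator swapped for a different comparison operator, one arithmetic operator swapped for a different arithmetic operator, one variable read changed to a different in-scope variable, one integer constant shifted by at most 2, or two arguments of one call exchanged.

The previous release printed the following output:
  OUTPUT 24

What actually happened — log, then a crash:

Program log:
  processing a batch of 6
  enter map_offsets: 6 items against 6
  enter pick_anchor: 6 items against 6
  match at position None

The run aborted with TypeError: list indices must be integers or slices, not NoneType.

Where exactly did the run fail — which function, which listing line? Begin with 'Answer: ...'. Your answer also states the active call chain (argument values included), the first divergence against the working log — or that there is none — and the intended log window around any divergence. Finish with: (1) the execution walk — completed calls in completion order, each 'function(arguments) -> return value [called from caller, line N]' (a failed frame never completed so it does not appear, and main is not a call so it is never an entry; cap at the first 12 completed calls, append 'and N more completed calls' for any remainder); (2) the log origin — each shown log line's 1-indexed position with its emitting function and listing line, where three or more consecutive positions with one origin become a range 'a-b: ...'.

Answer: the error was raised in map_offsets, line 12.
Key fact: Log line 4 is where behavior first shows: 'match at position None' appears instead of 'match at position 0'.
Call chain: main -> map_offsets([6, 9, 12, 11, 5, 10], 6) (called at line 28).
First divergence: position 4; shown 'match at position None' vs intended 'match at position 0'.
Intended log window:
  2: enter map_offsets: 6 items against 6
  3: enter pick_anchor: 6 items against 6
  4: match at position 0
  5: match at position 0
Execution walk:
  pick_anchor([6, 9, 12, 11, 5, 10], 6) -> None  [called from map_offsets, line 10]
Log origin:
  1 — main, line 27
  2 — map_offsets, line 9
  3 — pick_anchor, line 2
  4 — map_offsets, line 11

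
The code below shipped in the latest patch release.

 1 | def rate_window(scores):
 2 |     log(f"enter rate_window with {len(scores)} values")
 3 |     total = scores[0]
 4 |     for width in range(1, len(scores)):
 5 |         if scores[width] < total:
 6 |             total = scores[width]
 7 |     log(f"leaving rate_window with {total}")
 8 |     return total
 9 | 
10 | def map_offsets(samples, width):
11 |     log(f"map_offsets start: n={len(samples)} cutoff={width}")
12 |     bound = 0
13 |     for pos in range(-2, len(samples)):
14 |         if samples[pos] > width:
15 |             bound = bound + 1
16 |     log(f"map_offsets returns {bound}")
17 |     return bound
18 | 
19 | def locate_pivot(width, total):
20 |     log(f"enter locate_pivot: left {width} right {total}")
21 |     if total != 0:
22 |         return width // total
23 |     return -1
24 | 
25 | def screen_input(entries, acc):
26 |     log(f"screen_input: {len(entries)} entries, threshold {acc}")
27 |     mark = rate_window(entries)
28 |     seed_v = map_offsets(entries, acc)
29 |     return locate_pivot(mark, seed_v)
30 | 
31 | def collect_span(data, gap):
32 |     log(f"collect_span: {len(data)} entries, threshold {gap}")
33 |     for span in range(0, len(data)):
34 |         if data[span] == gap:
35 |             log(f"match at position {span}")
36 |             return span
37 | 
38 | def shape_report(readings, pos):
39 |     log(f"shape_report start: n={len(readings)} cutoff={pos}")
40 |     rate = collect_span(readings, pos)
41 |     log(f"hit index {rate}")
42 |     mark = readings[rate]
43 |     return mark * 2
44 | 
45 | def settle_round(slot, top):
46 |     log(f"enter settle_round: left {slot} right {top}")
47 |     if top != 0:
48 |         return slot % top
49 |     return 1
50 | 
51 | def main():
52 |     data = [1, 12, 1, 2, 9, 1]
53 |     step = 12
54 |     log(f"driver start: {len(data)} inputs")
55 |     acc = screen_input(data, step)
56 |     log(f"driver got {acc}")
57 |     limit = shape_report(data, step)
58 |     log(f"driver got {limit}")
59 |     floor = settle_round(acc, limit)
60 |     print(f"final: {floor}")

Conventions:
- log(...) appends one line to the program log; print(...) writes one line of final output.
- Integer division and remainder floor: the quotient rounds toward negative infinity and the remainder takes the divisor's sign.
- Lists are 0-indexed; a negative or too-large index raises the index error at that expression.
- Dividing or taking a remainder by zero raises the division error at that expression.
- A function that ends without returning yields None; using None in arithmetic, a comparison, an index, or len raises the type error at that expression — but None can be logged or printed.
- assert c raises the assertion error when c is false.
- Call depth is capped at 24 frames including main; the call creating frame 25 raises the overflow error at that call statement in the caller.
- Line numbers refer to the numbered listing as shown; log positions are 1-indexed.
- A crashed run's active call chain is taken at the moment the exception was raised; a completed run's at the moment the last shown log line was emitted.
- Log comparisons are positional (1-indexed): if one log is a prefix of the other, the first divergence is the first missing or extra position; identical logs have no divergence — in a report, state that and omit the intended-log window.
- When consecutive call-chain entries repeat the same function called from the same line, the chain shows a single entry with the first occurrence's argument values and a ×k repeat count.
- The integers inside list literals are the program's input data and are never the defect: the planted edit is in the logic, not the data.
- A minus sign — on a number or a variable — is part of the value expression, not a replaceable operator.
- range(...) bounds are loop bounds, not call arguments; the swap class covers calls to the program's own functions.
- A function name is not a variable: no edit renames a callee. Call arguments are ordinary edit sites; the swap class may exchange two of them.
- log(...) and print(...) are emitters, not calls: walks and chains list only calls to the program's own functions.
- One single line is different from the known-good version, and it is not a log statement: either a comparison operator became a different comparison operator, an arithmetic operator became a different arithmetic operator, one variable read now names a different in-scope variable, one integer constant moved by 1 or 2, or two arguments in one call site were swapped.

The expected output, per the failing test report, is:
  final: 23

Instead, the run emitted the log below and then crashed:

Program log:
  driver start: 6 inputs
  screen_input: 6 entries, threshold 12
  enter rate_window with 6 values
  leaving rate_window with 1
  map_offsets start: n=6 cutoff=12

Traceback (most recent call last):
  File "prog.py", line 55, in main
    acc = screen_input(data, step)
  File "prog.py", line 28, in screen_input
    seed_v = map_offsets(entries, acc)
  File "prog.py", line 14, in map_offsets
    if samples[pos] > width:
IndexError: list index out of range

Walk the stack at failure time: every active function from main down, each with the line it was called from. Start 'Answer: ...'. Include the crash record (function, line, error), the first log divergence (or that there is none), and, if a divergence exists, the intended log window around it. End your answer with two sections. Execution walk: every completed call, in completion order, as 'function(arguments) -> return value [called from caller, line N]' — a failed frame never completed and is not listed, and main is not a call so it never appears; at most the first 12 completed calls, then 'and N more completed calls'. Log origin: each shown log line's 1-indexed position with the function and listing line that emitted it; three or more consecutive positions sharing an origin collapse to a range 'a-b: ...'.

Answer: main -> screen_input (called at line 55) -> map_offsets (called at line 28).
Core observation: The log ends early — 5 lines, where the working version next logs 'map_offsets returns 0'.
Crash: map_offsets, line 14, IndexError.
First divergence: position 6 — the faulty run's log ends after 5 lines; the working version continues with 'map_offsets returns 0'.
Intended log window:
  4: leaving rate_window with 1
  5: map_offsets start: n=6 cutoff=12
  6: map_offsets returns 0
  7: enter locate_pivot: left 1 right 0
Execution walk:
  rate_window([1, 12, 1, 2, 9, 1]) -> 1  [called from screen_input, line 27]
Origin of each log line:
  1: emitted by main (line 54)
  2: emitted by screen_input (line 26)
  3: emitted by rate_window (line 2)
  4: emitted by rate_window (line 7)
  5: emitted by map_offsets (line 11)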